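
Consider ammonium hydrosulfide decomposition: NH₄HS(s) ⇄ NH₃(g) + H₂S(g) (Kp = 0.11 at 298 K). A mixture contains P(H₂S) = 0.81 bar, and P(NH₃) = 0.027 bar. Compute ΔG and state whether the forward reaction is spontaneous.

(NH₄HS is a pure solid — omitted from Qp.)
Qp = P(NH₃)·P(H₂S) = (0.027)·(0.81) = 0.0219
ΔG = RT ln(Qp/Kp) = (8.314 J mol⁻¹ K⁻¹)(298 K) × ln(0.0219/0.11)
   = (2.478 kJ/mol)(-1.614) = -4.00 kJ/mol
ΔG < 0, so the forward reaction is spontaneous (proceeds forward).

ΔG = -4.00 kJ/mol; the forward reaction is spontaneous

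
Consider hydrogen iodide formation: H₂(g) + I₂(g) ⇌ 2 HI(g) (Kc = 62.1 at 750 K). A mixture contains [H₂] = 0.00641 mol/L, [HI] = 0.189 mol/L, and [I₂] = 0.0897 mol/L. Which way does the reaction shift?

neither direction; the system is at equilibrium

Qc = [HI]² / ([H₂]·[I₂]) = (0.189)² / ((0.00641)·(0.0897)) = 62.1
Qc = 62.1 = Kc, so the system is already at equilibrium.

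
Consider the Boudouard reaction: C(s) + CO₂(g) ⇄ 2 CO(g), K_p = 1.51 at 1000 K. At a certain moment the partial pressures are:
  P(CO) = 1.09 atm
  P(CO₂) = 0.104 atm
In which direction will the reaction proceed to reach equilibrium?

reverse (toward reactants)

(C is a pure solid — omitted from Q_p.)
Q_p = P(CO)² / P(CO₂) = (1.09)² / (0.104) = 11.4
Q_p = 11.4 > K_p = 1.51, so the reverse reaction proceeds.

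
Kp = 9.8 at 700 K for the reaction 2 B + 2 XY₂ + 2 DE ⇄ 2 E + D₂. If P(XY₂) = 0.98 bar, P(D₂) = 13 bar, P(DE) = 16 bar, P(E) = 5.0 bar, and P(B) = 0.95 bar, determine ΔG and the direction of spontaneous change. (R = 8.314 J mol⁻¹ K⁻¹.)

Qp = P(E)²·P(D₂) / (P(B)²·P(XY₂)²·P(DE)²) = (5.0)²·(13) / ((0.95)²·(0.98)²·(16)²) = 1.46
ΔG = RT ln(Qp/Kp) = (8.314 J mol⁻¹ K⁻¹)(700 K) × ln(1.46/9.8)
   = (5.820 kJ/mol)(-1.904) = -11.1 kJ/mol
ΔG < 0, so the forward reaction is spontaneous (proceeds forward).

ΔG = -11.1 kJ/mol; the forward reaction is spontaneous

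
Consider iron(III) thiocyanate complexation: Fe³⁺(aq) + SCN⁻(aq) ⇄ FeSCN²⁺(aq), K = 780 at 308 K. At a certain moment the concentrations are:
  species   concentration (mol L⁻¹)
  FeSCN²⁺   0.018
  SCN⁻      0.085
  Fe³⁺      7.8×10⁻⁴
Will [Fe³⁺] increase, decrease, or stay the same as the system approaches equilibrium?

Q = [FeSCN²⁺] / ([Fe³⁺]·[SCN⁻]) = (0.018) / ((7.8×10⁻⁴)·(0.085)) = 270
Q = 270 < K = 780: net forward reaction.
Fe³⁺ is a reactant, so it decreases.

decrease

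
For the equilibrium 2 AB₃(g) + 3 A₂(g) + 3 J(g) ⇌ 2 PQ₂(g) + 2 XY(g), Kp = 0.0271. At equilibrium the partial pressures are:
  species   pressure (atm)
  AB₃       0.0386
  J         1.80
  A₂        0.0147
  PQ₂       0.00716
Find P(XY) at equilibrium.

At equilibrium, Kp = P(PQ₂)²·P(XY)² / (P(AB₃)²·P(A₂)³·P(J)³) = 0.0271.
(0.00716)²·(P(XY))² / ((0.0386)²·(0.0147)³·(1.80)³) = 0.0271
P(XY)² = 1.46×10⁻⁵ ⇒ P(XY) = 0.00382 atm

P(XY) = 0.00382 atm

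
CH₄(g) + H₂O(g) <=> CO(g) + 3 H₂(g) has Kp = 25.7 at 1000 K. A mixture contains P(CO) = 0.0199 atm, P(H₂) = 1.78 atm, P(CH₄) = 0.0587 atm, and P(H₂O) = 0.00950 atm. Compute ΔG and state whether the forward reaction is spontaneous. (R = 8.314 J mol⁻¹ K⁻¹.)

ΔG = 17.1 kJ/mol; the forward reaction is non-spontaneous

Qp = P(CO)·P(H₂)³ / (P(CH₄)·P(H₂O)) = (0.0199)·(1.78)³ / ((0.0587)·(0.00950)) = 201
ΔG = RT ln(Qp/Kp) = (8.314 J mol⁻¹ K⁻¹)(1000 K) × ln(201/25.7)
   = (8.314 kJ/mol)(2.057) = 17.1 kJ/mol
ΔG > 0, so the forward reaction is non-spontaneous (proceeds in reverse).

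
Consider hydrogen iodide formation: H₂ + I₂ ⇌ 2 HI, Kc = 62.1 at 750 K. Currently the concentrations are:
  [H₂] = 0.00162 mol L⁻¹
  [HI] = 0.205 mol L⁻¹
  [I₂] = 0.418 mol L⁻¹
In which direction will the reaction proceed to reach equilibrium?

no net change (already at equilibrium)

Qc = [HI]² / ([H₂]·[I₂]) = (0.205)² / ((0.00162)·(0.418)) = 62.1
Qc = 62.1 = Kc, so the system is already at equilibrium.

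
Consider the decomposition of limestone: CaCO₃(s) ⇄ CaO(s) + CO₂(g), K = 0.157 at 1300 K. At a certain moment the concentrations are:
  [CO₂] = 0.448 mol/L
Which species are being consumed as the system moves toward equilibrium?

(CaCO₃, CaO are pure solids — omitted from Q.)
Q = [CO₂] = 0.448
Q = 0.448 > K = 0.157: net reverse reaction.

CaO, CO₂ (products)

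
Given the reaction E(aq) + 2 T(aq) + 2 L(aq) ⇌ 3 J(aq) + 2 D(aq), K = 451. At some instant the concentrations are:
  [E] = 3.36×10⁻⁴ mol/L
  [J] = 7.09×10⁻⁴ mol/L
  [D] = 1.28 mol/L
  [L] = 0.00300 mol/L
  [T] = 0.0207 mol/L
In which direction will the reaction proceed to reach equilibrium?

at equilibrium

Q = [J]³·[D]² / ([E]·[T]²·[L]²) = (7.09×10⁻⁴)³·(1.28)² / ((3.36×10⁻⁴)·(0.0207)²·(0.00300)²) = 451
Q = 451 = K, so the system is already at equilibrium.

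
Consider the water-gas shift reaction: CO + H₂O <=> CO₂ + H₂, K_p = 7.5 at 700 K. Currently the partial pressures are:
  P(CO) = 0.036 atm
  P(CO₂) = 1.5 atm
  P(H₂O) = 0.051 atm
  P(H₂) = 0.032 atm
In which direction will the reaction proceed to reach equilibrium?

to the left

Q_p = P(CO₂)·P(H₂) / (P(CO)·P(H₂O)) = (1.5)·(0.032) / ((0.036)·(0.051)) = 26
Q_p = 26 > K_p = 7.5, so the reverse reaction proceeds.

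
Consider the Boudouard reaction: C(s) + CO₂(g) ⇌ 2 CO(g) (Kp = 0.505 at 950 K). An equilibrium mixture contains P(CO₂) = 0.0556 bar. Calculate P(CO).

P(CO) = 0.168 bar

(C is a pure solid — omitted from Kp.)
At equilibrium, Kp = P(CO)² / P(CO₂) = 0.505.
(P(CO))² / (0.0556) = 0.505
P(CO)² = 0.0281 ⇒ P(CO) = 0.168 bar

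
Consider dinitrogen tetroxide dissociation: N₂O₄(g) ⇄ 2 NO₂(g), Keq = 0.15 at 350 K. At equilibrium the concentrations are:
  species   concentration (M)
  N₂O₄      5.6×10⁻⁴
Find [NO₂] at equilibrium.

[NO₂] = 0.0092 M

At equilibrium, Keq = [NO₂]² / [N₂O₄] = 0.15.
([NO₂])² / (5.6×10⁻⁴) = 0.15
[NO₂]² = 8.40×10⁻⁵ ⇒ [NO₂] = 0.0092 M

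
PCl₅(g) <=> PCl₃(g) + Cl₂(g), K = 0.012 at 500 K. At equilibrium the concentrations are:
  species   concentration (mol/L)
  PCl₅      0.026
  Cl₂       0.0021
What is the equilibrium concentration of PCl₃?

At equilibrium, K = [PCl₃]·[Cl₂] / [PCl₅] = 0.012.
([PCl₃])·(0.0021) / (0.026) = 0.012
[PCl₃] = 0.149 = 0.15 mol/L

[PCl₃] = 0.15 mol/L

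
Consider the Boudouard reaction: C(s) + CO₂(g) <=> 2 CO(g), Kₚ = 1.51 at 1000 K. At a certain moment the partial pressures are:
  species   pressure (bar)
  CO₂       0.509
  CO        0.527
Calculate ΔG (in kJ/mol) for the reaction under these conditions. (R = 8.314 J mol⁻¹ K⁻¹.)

(C is a pure solid — omitted from Qₚ.)
Qₚ = P(CO)² / P(CO₂) = (0.527)² / (0.509) = 0.546
ΔG = RT ln(Qₚ/Kₚ) = (8.314 J mol⁻¹ K⁻¹)(1000 K) × ln(0.546/1.51)
   = (8.314 kJ/mol)(-1.017) = -8.46 kJ/mol
ΔG < 0, so the forward reaction is spontaneous (proceeds forward).

ΔG = -8.46 kJ/mol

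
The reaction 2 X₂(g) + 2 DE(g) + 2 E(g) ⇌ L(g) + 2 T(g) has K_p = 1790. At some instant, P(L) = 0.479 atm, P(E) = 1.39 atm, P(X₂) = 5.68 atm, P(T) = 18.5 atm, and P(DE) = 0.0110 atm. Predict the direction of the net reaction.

Q_p = P(L)·P(T)² / (P(X₂)²·P(DE)²·P(E)²) = (0.479)·(18.5)² / ((5.68)²·(0.0110)²·(1.39)²) = 21700
Q_p = 21700 > K_p = 1790, so the reverse reaction proceeds.

reverse (toward reactants)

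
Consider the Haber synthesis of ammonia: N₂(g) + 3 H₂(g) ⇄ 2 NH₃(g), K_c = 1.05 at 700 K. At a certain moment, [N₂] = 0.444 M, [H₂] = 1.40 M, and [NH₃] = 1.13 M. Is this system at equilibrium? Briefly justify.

Q_c = [NH₃]² / ([N₂]·[H₂]³) = (1.13)² / ((0.444)·(1.40)³) = 1.05
Q_c = 1.05 = K_c; the system is at equilibrium.

yes, at equilibrium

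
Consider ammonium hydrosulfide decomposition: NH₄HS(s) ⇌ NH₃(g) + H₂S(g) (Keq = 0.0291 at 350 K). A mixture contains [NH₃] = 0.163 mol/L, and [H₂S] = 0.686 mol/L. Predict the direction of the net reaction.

toward reactants

(NH₄HS is a pure solid — omitted from Q.)
Q = [NH₃]·[H₂S] = (0.163)·(0.686) = 0.112
Q = 0.112 > Keq = 0.0291, so the reverse reaction proceeds.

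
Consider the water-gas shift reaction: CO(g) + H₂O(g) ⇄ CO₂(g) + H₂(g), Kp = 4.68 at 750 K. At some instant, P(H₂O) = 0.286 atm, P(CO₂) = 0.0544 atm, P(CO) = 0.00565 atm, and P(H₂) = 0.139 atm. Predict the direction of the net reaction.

at equilibrium

Qp = P(CO₂)·P(H₂) / (P(CO)·P(H₂O)) = (0.0544)·(0.139) / ((0.00565)·(0.286)) = 4.68
Qp = 4.68 = Kp, so the system is already at equilibrium.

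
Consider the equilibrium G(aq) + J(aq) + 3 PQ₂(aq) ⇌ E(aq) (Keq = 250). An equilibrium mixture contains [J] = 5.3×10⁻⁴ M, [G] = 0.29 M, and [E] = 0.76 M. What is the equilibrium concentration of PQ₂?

At equilibrium, Keq = [E] / ([G]·[J]·[PQ₂]³) = 250.
(0.76) / ((0.29)·(5.3×10⁻⁴)·([PQ₂])³) = 250
[PQ₂]³ = 19.8 ⇒ [PQ₂] = 2.7 M

[PQ₂] = 2.7 M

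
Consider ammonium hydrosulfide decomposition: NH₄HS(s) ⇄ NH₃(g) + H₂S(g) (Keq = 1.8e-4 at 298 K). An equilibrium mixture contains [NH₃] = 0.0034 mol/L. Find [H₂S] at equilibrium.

(NH₄HS is a pure solid — omitted from Keq.)
At equilibrium, Keq = [NH₃]·[H₂S] = 1.8e-4.
(0.0034)·([H₂S]) = 1.8e-4
[H₂S] = 0.0529 = 0.053 mol/L

[H₂S] = 0.053 mol/L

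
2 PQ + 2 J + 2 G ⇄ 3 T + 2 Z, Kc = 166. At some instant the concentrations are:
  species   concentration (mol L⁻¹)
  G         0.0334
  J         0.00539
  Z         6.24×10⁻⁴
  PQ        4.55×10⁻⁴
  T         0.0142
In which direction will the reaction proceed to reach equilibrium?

Qc = [T]³·[Z]² / ([PQ]²·[J]²·[G]²) = (0.0142)³·(6.24×10⁻⁴)² / ((4.55×10⁻⁴)²·(0.00539)²·(0.0334)²) = 166
Qc = 166 = Kc, so the system is already at equilibrium.

neither direction; the system is at equilibrium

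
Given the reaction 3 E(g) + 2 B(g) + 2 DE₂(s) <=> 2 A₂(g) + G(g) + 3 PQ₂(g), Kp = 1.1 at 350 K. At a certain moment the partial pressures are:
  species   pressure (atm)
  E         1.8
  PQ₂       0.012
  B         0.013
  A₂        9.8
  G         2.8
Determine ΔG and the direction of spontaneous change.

(DE₂ is a pure solid — omitted from Qp.)
Qp = P(A₂)²·P(G)·P(PQ₂)³ / (P(E)³·P(B)²) = (9.8)²·(2.8)·(0.012)³ / ((1.8)³·(0.013)²) = 0.471
ΔG = RT ln(Qp/Kp) = (8.314 J mol⁻¹ K⁻¹)(350 K) × ln(0.471/1.1)
   = (2.910 kJ/mol)(-0.8482) = -2.47 kJ/mol
ΔG < 0, so the forward reaction is spontaneous (proceeds forward).

ΔG = -2.47 kJ/mol; the forward reaction is spontaneous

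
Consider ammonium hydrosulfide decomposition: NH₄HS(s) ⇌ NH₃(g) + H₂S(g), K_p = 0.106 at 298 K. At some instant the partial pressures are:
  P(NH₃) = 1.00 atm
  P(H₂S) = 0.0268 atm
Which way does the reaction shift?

toward products

(NH₄HS is a pure solid — omitted from Q_p.)
Q_p = P(NH₃)·P(H₂S) = (1.00)·(0.0268) = 0.0268
Q_p = 0.0268 < K_p = 0.106, so the forward reaction proceeds.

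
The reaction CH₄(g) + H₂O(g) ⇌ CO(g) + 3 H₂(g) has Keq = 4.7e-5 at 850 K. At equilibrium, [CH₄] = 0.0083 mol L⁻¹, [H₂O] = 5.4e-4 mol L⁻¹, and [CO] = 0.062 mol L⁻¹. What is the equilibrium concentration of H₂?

At equilibrium, Keq = [CO]·[H₂]³ / ([CH₄]·[H₂O]) = 4.7e-5.
(0.062)·([H₂])³ / ((0.0083)·(5.4e-4)) = 4.7e-5
[H₂]³ = 3.40e-9 ⇒ [H₂] = 0.0015 mol L⁻¹

[H₂] = 0.0015 mol L⁻¹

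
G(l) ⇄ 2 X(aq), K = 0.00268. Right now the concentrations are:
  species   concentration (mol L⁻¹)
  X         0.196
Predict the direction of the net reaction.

toward reactants

(G is a pure liquid — omitted from Q.)
Q = [X]² = (0.196)² = 0.0384
Q = 0.0384 > K = 0.00268, so the reverse reaction proceeds.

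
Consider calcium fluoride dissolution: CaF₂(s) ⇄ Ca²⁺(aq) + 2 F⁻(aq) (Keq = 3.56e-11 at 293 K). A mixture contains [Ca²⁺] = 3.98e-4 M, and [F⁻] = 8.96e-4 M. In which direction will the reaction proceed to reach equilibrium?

(CaF₂ is a pure solid — omitted from Q.)
Q = [Ca²⁺]·[F⁻]² = (3.98e-4)·(8.96e-4)² = 3.20e-10
Q = 3.20e-10 > Keq = 3.56e-11, so the reverse reaction proceeds.

to the left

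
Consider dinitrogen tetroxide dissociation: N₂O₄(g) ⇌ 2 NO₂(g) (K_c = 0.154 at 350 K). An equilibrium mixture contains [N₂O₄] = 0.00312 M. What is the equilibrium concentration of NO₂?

[NO₂] = 0.0219 M

At equilibrium, K_c = [NO₂]² / [N₂O₄] = 0.154.
([NO₂])² / (0.00312) = 0.154
[NO₂]² = 4.80×10⁻⁴ ⇒ [NO₂] = 0.0219 M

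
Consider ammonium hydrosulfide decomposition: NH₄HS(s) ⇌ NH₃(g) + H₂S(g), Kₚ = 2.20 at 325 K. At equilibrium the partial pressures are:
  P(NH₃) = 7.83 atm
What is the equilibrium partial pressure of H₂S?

(NH₄HS is a pure solid — omitted from Kₚ.)
At equilibrium, Kₚ = P(NH₃)·P(H₂S) = 2.20.
(7.83)·(P(H₂S)) = 2.20
P(H₂S) = 0.281 atm

P(H₂S) = 0.281 atm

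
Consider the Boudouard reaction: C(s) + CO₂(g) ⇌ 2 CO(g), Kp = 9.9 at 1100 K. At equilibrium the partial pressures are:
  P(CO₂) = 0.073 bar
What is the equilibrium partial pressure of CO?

P(CO) = 0.85 bar

(C is a pure solid — omitted from Kp.)
At equilibrium, Kp = P(CO)² / P(CO₂) = 9.9.
(P(CO))² / (0.073) = 9.9
P(CO)² = 0.723 ⇒ P(CO) = 0.85 bar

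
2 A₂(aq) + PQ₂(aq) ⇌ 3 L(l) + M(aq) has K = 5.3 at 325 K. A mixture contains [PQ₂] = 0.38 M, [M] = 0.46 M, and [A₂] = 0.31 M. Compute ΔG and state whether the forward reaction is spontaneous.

ΔG = 2.34 kJ/mol; the forward reaction is non-spontaneous

(L is a pure liquid — omitted from Q.)
Q = [M] / ([A₂]²·[PQ₂]) = (0.46) / ((0.31)²·(0.38)) = 12.6
ΔG = RT ln(Q/K) = (8.314 J mol⁻¹ K⁻¹)(325 K) × ln(12.6/5.3)
   = (2.702 kJ/mol)(0.8660) = 2.34 kJ/mol
ΔG > 0, so the forward reaction is non-spontaneous (proceeds in reverse).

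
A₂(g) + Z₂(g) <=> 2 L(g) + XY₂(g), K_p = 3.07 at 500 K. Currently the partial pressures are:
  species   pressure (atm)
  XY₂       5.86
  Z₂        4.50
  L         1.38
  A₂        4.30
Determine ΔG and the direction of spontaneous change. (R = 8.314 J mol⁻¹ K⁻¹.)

ΔG = -6.95 kJ/mol; the forward reaction is spontaneous

Q_p = P(L)²·P(XY₂) / (P(A₂)·P(Z₂)) = (1.38)²·(5.86) / ((4.30)·(4.50)) = 0.577
ΔG = RT ln(Q_p/K_p) = (8.314 J mol⁻¹ K⁻¹)(500 K) × ln(0.577/3.07)
   = (4.157 kJ/mol)(-1.672) = -6.95 kJ/mol
ΔG < 0, so the forward reaction is spontaneous (proceeds forward).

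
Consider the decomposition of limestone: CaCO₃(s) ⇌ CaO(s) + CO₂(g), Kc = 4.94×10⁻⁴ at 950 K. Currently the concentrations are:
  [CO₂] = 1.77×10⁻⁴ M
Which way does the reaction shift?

in the forward direction

(CaCO₃, CaO are pure solids — omitted from Qc.)
Qc = [CO₂] = 1.77×10⁻⁴
Qc = 1.77×10⁻⁴ < Kc = 4.94×10⁻⁴, so the forward reaction proceeds.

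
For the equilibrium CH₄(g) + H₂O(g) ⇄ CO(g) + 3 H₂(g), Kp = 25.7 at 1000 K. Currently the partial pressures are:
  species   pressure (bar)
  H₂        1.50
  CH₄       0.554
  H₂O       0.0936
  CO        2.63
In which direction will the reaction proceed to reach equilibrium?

Qp = P(CO)·P(H₂)³ / (P(CH₄)·P(H₂O)) = (2.63)·(1.50)³ / ((0.554)·(0.0936)) = 171
Qp = 171 > Kp = 25.7, so the reverse reaction proceeds.

to the left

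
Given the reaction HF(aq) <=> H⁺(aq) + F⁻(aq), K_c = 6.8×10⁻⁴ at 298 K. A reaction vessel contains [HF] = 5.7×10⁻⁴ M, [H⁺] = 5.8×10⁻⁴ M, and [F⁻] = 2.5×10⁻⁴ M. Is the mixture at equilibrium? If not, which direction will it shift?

Q_c = [H⁺]·[F⁻] / [HF] = (5.8×10⁻⁴)·(2.5×10⁻⁴) / (5.7×10⁻⁴) = 2.5×10⁻⁴
Q_c = 2.5×10⁻⁴ < K_c = 6.8×10⁻⁴: net forward reaction.

no; Q < K, reaction proceeds forward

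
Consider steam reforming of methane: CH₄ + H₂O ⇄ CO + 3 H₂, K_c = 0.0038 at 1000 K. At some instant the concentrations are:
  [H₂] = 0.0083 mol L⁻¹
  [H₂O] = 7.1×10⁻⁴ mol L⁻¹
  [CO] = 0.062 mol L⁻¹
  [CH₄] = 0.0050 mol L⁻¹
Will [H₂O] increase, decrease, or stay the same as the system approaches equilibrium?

Q_c = [CO]·[H₂]³ / ([CH₄]·[H₂O]) = (0.062)·(0.0083)³ / ((0.0050)·(7.1×10⁻⁴)) = 0.010
Q_c = 0.010 > K_c = 0.0038: net reverse reaction.
H₂O is a reactant, so it increases.

increase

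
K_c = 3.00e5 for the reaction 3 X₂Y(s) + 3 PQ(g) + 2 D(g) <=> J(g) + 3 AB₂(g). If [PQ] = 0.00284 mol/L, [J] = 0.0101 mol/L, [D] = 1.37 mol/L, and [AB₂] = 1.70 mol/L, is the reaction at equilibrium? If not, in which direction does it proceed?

(X₂Y is a pure solid — omitted from Q_c.)
Q_c = [J]·[AB₂]³ / ([PQ]³·[D]²) = (0.0101)·(1.70)³ / ((0.00284)³·(1.37)²) = 1.15e6
Q_c = 1.15e6 > K_c = 3.00e5, so the reverse reaction proceeds.

toward reactants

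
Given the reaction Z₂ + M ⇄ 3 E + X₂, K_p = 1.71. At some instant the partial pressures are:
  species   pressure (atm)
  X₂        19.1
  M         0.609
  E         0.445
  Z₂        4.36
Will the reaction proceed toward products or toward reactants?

Q_p = P(E)³·P(X₂) / (P(Z₂)·P(M)) = (0.445)³·(19.1) / ((4.36)·(0.609)) = 0.634
Q_p = 0.634 < K_p = 1.71, so the forward reaction proceeds.

forward (toward products)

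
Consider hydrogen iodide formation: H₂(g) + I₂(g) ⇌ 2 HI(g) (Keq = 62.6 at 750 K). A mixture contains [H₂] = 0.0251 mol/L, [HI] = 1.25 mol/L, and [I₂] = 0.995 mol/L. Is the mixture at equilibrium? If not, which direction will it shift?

yes, at equilibrium

Q = [HI]² / ([H₂]·[I₂]) = (1.25)² / ((0.0251)·(0.995)) = 62.6
Q = 62.6 = Keq; the system is at equilibrium.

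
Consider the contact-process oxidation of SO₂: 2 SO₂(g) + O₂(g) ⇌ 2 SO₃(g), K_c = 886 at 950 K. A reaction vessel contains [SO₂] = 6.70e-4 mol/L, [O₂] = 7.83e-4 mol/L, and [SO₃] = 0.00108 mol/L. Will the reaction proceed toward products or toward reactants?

toward reactants

Q_c = [SO₃]² / ([SO₂]²·[O₂]) = (0.00108)² / ((6.70e-4)²·(7.83e-4)) = 3320
Q_c = 3320 > K_c = 886, so the reverse reaction proceeds.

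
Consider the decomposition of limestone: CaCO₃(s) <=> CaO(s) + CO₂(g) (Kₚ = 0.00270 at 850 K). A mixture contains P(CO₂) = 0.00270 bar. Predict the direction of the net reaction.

at equilibrium

(CaCO₃, CaO are pure solids — omitted from Qₚ.)
Qₚ = P(CO₂) = 0.00270
Qₚ = 0.00270 = Kₚ, so the system is already at equilibrium.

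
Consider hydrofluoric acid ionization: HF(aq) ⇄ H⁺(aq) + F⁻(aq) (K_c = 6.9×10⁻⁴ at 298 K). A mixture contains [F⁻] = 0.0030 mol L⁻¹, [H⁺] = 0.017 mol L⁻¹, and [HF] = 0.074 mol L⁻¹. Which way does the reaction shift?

no net change (already at equilibrium)

Q_c = [H⁺]·[F⁻] / [HF] = (0.017)·(0.0030) / (0.074) = 6.9×10⁻⁴
Q_c = 6.9×10⁻⁴ = K_c, so the system is already at equilibrium.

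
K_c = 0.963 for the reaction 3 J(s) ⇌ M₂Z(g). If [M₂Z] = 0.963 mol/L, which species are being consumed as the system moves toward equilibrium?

(J is a pure solid — omitted from Q_c.)
Q_c = [M₂Z] = 0.963
Q_c = 0.963 = K_c; the system is at equilibrium.

none (at equilibrium)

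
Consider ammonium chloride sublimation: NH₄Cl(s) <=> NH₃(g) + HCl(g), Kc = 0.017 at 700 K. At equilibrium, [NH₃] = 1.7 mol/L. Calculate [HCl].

(NH₄Cl is a pure solid — omitted from Kc.)
At equilibrium, Kc = [NH₃]·[HCl] = 0.017.
(1.7)·([HCl]) = 0.017
[HCl] = 0.0100 = 0.010 mol/L

[HCl] = 0.010 mol/L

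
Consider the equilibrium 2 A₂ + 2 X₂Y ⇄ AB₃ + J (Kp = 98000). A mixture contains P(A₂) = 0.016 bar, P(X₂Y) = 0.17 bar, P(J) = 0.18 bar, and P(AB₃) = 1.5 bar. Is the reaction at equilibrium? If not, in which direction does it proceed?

Qp = P(AB₃)·P(J) / (P(A₂)²·P(X₂Y)²) = (1.5)·(0.18) / ((0.016)²·(0.17)²) = 36000
Qp = 36000 < Kp = 98000, so the forward reaction proceeds.

in the forward direction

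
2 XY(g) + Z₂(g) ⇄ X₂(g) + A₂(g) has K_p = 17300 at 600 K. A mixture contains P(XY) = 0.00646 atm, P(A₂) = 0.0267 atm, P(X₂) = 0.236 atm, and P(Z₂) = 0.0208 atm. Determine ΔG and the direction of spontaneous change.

Q_p = P(X₂)·P(A₂) / (P(XY)²·P(Z₂)) = (0.236)·(0.0267) / ((0.00646)²·(0.0208)) = 7260
ΔG = RT ln(Q_p/K_p) = (8.314 J mol⁻¹ K⁻¹)(600 K) × ln(7260/17300)
   = (4.988 kJ/mol)(-0.8683) = -4.33 kJ/mol
ΔG < 0, so the forward reaction is spontaneous (proceeds forward).

ΔG = -4.33 kJ/mol; the forward reaction is spontaneous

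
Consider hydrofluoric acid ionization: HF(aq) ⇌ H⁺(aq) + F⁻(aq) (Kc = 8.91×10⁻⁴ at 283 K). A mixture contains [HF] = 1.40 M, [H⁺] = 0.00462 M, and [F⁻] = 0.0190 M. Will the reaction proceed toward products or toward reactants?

Qc = [H⁺]·[F⁻] / [HF] = (0.00462)·(0.0190) / (1.40) = 6.27×10⁻⁵
Qc = 6.27×10⁻⁵ < Kc = 8.91×10⁻⁴, so the forward reaction proceeds.

toward products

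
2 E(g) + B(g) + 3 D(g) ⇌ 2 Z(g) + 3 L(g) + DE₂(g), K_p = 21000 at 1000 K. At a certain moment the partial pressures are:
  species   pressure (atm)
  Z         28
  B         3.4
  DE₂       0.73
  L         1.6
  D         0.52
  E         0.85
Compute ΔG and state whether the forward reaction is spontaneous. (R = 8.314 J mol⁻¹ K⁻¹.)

Q_p = P(Z)²·P(L)³·P(DE₂) / (P(E)²·P(B)·P(D)³) = (28)²·(1.6)³·(0.73) / ((0.85)²·(3.4)·(0.52)³) = 6790
ΔG = RT ln(Q_p/K_p) = (8.314 J mol⁻¹ K⁻¹)(1000 K) × ln(6790/21000)
   = (8.314 kJ/mol)(-1.129) = -9.39 kJ/mol
ΔG < 0, so the forward reaction is spontaneous (proceeds forward).

ΔG = -9.39 kJ/mol; the forward reaction is spontaneous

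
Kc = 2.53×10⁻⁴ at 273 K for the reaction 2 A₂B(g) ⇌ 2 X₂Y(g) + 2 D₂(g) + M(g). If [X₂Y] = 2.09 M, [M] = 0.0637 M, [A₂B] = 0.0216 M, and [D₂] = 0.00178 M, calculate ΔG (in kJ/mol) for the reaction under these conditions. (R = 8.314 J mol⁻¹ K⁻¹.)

ΔG = 4.56 kJ/mol

Qc = [X₂Y]²·[D₂]²·[M] / [A₂B]² = (2.09)²·(0.00178)²·(0.0637) / (0.0216)² = 0.00189
ΔG = RT ln(Qc/Kc) = (8.314 J mol⁻¹ K⁻¹)(273 K) × ln(0.00189/2.53×10⁻⁴)
   = (2.270 kJ/mol)(2.011) = 4.56 kJ/mol
ΔG > 0, so the forward reaction is non-spontaneous (proceeds in reverse).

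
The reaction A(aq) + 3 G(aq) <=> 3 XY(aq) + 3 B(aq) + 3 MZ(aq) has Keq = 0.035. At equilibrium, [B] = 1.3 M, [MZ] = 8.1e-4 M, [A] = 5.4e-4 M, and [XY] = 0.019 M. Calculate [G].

[G] = 7.5e-4 M

At equilibrium, Keq = [XY]³·[B]³·[MZ]³ / ([A]·[G]³) = 0.035.
(0.019)³·(1.3)³·(8.1e-4)³ / ((5.4e-4)·([G])³) = 0.035
[G]³ = 4.24e-10 ⇒ [G] = 7.5e-4 M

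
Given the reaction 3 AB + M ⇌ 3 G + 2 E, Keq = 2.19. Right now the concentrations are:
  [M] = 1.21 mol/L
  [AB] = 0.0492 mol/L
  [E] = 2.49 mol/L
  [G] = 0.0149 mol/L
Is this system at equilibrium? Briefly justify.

no; Q < K, reaction proceeds forward

Q = [G]³·[E]² / ([AB]³·[M]) = (0.0149)³·(2.49)² / ((0.0492)³·(1.21)) = 0.142
Q = 0.142 < Keq = 2.19: net forward reaction.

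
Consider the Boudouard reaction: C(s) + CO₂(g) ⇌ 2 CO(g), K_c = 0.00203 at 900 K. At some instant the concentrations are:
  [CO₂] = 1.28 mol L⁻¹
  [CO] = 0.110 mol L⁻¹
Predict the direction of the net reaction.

reverse (toward reactants)

(C is a pure solid — omitted from Q_c.)
Q_c = [CO]² / [CO₂] = (0.110)² / (1.28) = 0.00945
Q_c = 0.00945 > K_c = 0.00203, so the reverse reaction proceeds.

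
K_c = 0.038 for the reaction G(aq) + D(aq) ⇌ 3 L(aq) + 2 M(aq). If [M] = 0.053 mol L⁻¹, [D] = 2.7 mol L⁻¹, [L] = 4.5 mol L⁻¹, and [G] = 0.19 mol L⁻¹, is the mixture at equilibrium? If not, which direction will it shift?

Q_c = [L]³·[M]² / ([G]·[D]) = (4.5)³·(0.053)² / ((0.19)·(2.7)) = 0.50
Q_c = 0.50 > K_c = 0.038: net reverse reaction.

no; Q > K, reaction proceeds in reverse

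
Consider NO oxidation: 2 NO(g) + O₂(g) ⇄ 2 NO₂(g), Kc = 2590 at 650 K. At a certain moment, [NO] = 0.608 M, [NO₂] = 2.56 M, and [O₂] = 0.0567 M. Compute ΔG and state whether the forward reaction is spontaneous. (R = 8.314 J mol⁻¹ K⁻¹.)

Qc = [NO₂]² / ([NO]²·[O₂]) = (2.56)² / ((0.608)²·(0.0567)) = 313
ΔG = RT ln(Qc/Kc) = (8.314 J mol⁻¹ K⁻¹)(650 K) × ln(313/2590)
   = (5.404 kJ/mol)(-2.113) = -11.4 kJ/mol
ΔG < 0, so the forward reaction is spontaneous (proceeds forward).

ΔG = -11.4 kJ/mol; the forward reaction is spontaneous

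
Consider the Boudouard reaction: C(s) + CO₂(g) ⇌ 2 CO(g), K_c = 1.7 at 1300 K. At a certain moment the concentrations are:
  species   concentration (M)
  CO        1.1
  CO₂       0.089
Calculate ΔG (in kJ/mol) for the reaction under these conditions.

(C is a pure solid — omitted from Q_c.)
Q_c = [CO]² / [CO₂] = (1.1)² / (0.089) = 13.6
ΔG = RT ln(Q_c/K_c) = (8.314 J mol⁻¹ K⁻¹)(1300 K) × ln(13.6/1.7)
   = (10.81 kJ/mol)(2.079) = 22.5 kJ/mol
ΔG > 0, so the forward reaction is non-spontaneous (proceeds in reverse).

ΔG = 22.5 kJ/mol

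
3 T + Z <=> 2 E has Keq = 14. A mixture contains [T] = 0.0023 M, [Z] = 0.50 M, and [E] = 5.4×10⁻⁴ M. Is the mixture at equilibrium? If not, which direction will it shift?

no; Q > K, reaction proceeds in reverse

Q = [E]² / ([T]³·[Z]) = (5.4×10⁻⁴)² / ((0.0023)³·(0.50)) = 48
Q = 48 > Keq = 14: net reverse reaction.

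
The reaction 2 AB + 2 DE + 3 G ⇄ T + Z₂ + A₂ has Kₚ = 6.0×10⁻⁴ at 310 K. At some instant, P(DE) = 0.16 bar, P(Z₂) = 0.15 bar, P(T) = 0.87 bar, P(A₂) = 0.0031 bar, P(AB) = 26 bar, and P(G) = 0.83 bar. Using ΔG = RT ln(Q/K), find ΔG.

ΔG = -6.92 kJ/mol

Qₚ = P(T)·P(Z₂)·P(A₂) / (P(AB)²·P(DE)²·P(G)³) = (0.87)·(0.15)·(0.0031) / ((26)²·(0.16)²·(0.83)³) = 4.09×10⁻⁵
ΔG = RT ln(Qₚ/Kₚ) = (8.314 J mol⁻¹ K⁻¹)(310 K) × ln(4.09×10⁻⁵/6.0×10⁻⁴)
   = (2.577 kJ/mol)(-2.686) = -6.92 kJ/mol
ΔG < 0, so the forward reaction is spontaneous (proceeds forward).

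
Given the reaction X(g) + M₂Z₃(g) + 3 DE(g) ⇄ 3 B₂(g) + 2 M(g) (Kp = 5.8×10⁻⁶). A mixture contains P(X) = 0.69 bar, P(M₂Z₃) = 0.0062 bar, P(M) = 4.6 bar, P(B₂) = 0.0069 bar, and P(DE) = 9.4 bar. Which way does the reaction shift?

in the forward direction

Qp = P(B₂)³·P(M)² / (P(X)·P(M₂Z₃)·P(DE)³) = (0.0069)³·(4.6)² / ((0.69)·(0.0062)·(9.4)³) = 2.0×10⁻⁶
Qp = 2.0×10⁻⁶ < Kp = 5.8×10⁻⁶, so the forward reaction proceeds.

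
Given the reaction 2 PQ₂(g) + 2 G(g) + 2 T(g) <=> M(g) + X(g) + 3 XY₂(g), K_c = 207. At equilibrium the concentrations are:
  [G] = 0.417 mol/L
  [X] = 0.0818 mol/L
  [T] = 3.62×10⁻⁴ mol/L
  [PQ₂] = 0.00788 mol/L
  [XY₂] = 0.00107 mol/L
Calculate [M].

[M] = 2.92 mol/L

At equilibrium, K_c = [M]·[X]·[XY₂]³ / ([PQ₂]²·[G]²·[T]²) = 207.
([M])·(0.0818)·(0.00107)³ / ((0.00788)²·(0.417)²·(3.62×10⁻⁴)²) = 207
[M] = 2.92 mol/L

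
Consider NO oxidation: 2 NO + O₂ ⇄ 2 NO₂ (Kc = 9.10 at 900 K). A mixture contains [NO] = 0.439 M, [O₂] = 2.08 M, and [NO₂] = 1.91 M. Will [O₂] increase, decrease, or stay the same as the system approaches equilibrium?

stay the same

Qc = [NO₂]² / ([NO]²·[O₂]) = (1.91)² / ((0.439)²·(2.08)) = 9.10
Qc = 9.10 = Kc; the system is at equilibrium.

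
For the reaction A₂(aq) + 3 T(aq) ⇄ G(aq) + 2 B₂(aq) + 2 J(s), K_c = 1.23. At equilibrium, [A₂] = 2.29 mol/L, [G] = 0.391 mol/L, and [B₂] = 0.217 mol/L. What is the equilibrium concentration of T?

[T] = 0.187 mol/L

(J is a pure solid — omitted from K_c.)
At equilibrium, K_c = [G]·[B₂]² / ([A₂]·[T]³) = 1.23.
(0.391)·(0.217)² / ((2.29)·([T])³) = 1.23
[T]³ = 0.00654 ⇒ [T] = 0.187 mol/L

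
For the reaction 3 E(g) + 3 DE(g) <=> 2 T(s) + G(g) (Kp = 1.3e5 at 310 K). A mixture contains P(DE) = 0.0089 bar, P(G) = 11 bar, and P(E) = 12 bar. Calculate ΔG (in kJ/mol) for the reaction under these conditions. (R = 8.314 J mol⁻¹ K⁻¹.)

ΔG = -6.87 kJ/mol

(T is a pure solid — omitted from Qp.)
Qp = P(G) / (P(E)³·P(DE)³) = (11) / ((12)³·(0.0089)³) = 9030
ΔG = RT ln(Qp/Kp) = (8.314 J mol⁻¹ K⁻¹)(310 K) × ln(9030/1.3e5)
   = (2.577 kJ/mol)(-2.667) = -6.87 kJ/mol
ΔG < 0, so the forward reaction is spontaneous (proceeds forward).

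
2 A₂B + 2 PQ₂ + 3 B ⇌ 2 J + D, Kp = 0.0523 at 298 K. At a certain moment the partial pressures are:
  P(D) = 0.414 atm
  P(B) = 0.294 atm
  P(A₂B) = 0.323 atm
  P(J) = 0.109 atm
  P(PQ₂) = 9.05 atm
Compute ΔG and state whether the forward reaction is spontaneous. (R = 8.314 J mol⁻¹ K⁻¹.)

ΔG = -2.07 kJ/mol; the forward reaction is spontaneous

Qp = P(J)²·P(D) / (P(A₂B)²·P(PQ₂)²·P(B)³) = (0.109)²·(0.414) / ((0.323)²·(9.05)²·(0.294)³) = 0.0227
ΔG = RT ln(Qp/Kp) = (8.314 J mol⁻¹ K⁻¹)(298 K) × ln(0.0227/0.0523)
   = (2.478 kJ/mol)(-0.8346) = -2.07 kJ/mol
ΔG < 0, so the forward reaction is spontaneous (proceeds forward).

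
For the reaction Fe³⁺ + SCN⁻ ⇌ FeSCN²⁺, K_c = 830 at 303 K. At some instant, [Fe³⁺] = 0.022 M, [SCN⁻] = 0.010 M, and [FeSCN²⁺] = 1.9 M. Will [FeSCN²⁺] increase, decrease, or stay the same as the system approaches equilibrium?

Q_c = [FeSCN²⁺] / ([Fe³⁺]·[SCN⁻]) = (1.9) / ((0.022)·(0.010)) = 8600
Q_c = 8600 > K_c = 830: net reverse reaction.
FeSCN²⁺ is a product, so it decreases.

decrease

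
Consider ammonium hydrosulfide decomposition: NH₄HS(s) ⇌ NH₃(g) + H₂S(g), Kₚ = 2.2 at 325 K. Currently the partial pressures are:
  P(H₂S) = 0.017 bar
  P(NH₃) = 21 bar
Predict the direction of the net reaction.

(NH₄HS is a pure solid — omitted from Qₚ.)
Qₚ = P(NH₃)·P(H₂S) = (21)·(0.017) = 0.36
Qₚ = 0.36 < Kₚ = 2.2, so the forward reaction proceeds.

forward (toward products)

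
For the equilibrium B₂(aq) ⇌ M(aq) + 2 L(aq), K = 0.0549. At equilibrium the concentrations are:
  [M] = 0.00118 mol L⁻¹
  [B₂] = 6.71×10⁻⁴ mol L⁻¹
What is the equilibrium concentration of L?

[L] = 0.177 mol L⁻¹

At equilibrium, K = [M]·[L]² / [B₂] = 0.0549.
(0.00118)·([L])² / (6.71×10⁻⁴) = 0.0549
[L]² = 0.0312 ⇒ [L] = 0.177 mol L⁻¹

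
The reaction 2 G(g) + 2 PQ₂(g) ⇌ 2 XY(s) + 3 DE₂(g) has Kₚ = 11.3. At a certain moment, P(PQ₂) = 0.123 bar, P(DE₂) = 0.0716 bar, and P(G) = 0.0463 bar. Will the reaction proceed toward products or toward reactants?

(XY is a pure solid — omitted from Qₚ.)
Qₚ = P(DE₂)³ / (P(G)²·P(PQ₂)²) = (0.0716)³ / ((0.0463)²·(0.123)²) = 11.3
Qₚ = 11.3 = Kₚ, so the system is already at equilibrium.

at equilibrium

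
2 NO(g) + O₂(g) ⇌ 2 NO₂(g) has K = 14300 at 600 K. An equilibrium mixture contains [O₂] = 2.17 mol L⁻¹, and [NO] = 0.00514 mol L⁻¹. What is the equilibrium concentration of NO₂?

At equilibrium, K = [NO₂]² / ([NO]²·[O₂]) = 14300.
([NO₂])² / ((0.00514)²·(2.17)) = 14300
[NO₂]² = 0.820 ⇒ [NO₂] = 0.905 mol L⁻¹

[NO₂] = 0.905 mol L⁻¹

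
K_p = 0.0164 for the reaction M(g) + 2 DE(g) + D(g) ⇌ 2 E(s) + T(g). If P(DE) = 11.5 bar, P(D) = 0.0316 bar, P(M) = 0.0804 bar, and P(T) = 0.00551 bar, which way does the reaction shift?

no net change (already at equilibrium)

(E is a pure solid — omitted from Q_p.)
Q_p = P(T) / (P(M)·P(DE)²·P(D)) = (0.00551) / ((0.0804)·(11.5)²·(0.0316)) = 0.0164
Q_p = 0.0164 = K_p, so the system is already at equilibrium.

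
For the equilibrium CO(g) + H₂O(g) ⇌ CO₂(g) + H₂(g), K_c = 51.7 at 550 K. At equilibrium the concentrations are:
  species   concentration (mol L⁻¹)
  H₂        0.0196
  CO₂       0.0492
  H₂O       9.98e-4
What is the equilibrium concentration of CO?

[CO] = 0.0187 mol L⁻¹

At equilibrium, K_c = [CO₂]·[H₂] / ([CO]·[H₂O]) = 51.7.
(0.0492)·(0.0196) / (([CO])·(9.98e-4)) = 51.7
[CO] = 0.0187 mol L⁻¹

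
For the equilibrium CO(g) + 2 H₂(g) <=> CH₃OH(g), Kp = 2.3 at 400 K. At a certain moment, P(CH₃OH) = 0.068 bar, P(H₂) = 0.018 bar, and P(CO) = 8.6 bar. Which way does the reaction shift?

Qp = P(CH₃OH) / (P(CO)·P(H₂)²) = (0.068) / ((8.6)·(0.018)²) = 24
Qp = 24 > Kp = 2.3, so the reverse reaction proceeds.

in the reverse direction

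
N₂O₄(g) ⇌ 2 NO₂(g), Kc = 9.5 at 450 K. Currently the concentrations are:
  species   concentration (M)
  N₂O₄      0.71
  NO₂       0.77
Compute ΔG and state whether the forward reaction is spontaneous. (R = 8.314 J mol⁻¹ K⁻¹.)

Qc = [NO₂]² / [N₂O₄] = (0.77)² / (0.71) = 0.835
ΔG = RT ln(Qc/Kc) = (8.314 J mol⁻¹ K⁻¹)(450 K) × ln(0.835/9.5)
   = (3.741 kJ/mol)(-2.432) = -9.10 kJ/mol
ΔG < 0, so the forward reaction is spontaneous (proceeds forward).

ΔG = -9.10 kJ/mol; the forward reaction is spontaneous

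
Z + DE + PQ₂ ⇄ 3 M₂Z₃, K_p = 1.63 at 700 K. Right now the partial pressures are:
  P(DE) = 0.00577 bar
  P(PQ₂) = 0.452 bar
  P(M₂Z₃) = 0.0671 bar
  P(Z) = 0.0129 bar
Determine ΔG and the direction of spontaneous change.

Q_p = P(M₂Z₃)³ / (P(Z)·P(DE)·P(PQ₂)) = (0.0671)³ / ((0.0129)·(0.00577)·(0.452)) = 8.98
ΔG = RT ln(Q_p/K_p) = (8.314 J mol⁻¹ K⁻¹)(700 K) × ln(8.98/1.63)
   = (5.820 kJ/mol)(1.706) = 9.93 kJ/mol
ΔG > 0, so the forward reaction is non-spontaneous (proceeds in reverse).

ΔG = 9.93 kJ/mol; the forward reaction is non-spontaneous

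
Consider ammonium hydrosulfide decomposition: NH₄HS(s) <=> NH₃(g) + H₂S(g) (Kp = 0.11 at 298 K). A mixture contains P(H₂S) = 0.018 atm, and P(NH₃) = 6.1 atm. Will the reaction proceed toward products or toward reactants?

(NH₄HS is a pure solid — omitted from Qp.)
Qp = P(NH₃)·P(H₂S) = (6.1)·(0.018) = 0.11
Qp = 0.11 = Kp, so the system is already at equilibrium.

at equilibrium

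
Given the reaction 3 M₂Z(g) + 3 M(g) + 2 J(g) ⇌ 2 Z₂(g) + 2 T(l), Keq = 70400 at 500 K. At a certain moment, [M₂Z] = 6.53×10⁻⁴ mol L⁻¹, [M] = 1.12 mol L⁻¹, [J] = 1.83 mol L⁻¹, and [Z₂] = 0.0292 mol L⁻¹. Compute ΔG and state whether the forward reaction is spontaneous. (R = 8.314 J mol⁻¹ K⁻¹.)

(T is a pure liquid — omitted from Q.)
Q = [Z₂]² / ([M₂Z]³·[M]³·[J]²) = (0.0292)² / ((6.53×10⁻⁴)³·(1.12)³·(1.83)²) = 6.51×10⁵
ΔG = RT ln(Q/Keq) = (8.314 J mol⁻¹ K⁻¹)(500 K) × ln(6.51×10⁵/70400)
   = (4.157 kJ/mol)(2.224) = 9.25 kJ/mol
ΔG > 0, so the forward reaction is non-spontaneous (proceeds in reverse).

ΔG = 9.25 kJ/mol; the forward reaction is non-spontaneous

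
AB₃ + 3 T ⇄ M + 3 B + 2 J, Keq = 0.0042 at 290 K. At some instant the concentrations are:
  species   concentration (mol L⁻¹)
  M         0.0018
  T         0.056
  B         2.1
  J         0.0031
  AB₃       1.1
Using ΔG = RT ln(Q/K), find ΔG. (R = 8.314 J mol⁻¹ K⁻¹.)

Q = [M]·[B]³·[J]² / ([AB₃]·[T]³) = (0.0018)·(2.1)³·(0.0031)² / ((1.1)·(0.056)³) = 8.29×10⁻⁴
ΔG = RT ln(Q/Keq) = (8.314 J mol⁻¹ K⁻¹)(290 K) × ln(8.29×10⁻⁴/0.0042)
   = (2.411 kJ/mol)(-1.623) = -3.91 kJ/mol
ΔG < 0, so the forward reaction is spontaneous (proceeds forward).

ΔG = -3.91 kJ/mol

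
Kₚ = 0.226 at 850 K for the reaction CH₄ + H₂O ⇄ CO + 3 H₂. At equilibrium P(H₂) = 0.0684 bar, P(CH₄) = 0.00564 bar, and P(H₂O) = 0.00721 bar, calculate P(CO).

At equilibrium, Kₚ = P(CO)·P(H₂)³ / (P(CH₄)·P(H₂O)) = 0.226.
(P(CO))·(0.0684)³ / ((0.00564)·(0.00721)) = 0.226
P(CO) = 0.0287 bar

P(CO) = 0.0287 bar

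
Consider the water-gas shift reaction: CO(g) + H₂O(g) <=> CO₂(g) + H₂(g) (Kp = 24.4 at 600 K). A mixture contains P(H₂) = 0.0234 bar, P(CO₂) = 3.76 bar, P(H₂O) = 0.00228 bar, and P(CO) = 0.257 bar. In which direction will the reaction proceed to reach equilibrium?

Qp = P(CO₂)·P(H₂) / (P(CO)·P(H₂O)) = (3.76)·(0.0234) / ((0.257)·(0.00228)) = 150
Qp = 150 > Kp = 24.4, so the reverse reaction proceeds.

toward reactants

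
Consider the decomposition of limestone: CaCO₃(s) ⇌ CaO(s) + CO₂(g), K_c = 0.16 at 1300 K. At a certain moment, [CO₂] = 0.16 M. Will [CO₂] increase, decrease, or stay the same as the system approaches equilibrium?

(CaCO₃, CaO are pure solids — omitted from Q_c.)
Q_c = [CO₂] = 0.16
Q_c = 0.16 = K_c; the system is at equilibrium.

stay the same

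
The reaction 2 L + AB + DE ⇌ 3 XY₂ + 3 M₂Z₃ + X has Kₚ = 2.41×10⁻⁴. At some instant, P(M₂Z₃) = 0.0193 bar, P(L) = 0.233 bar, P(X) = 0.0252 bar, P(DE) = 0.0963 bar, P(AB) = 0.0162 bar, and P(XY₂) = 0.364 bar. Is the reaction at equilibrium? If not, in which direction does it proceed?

Qₚ = P(XY₂)³·P(M₂Z₃)³·P(X) / (P(L)²·P(AB)·P(DE)) = (0.364)³·(0.0193)³·(0.0252) / ((0.233)²·(0.0162)·(0.0963)) = 1.03×10⁻⁴
Qₚ = 1.03×10⁻⁴ < Kₚ = 2.41×10⁻⁴, so the forward reaction proceeds.

forward (toward products)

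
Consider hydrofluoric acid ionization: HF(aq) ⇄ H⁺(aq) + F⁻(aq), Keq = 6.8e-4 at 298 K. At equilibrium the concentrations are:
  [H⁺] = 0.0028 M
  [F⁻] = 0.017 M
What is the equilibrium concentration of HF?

[HF] = 0.070 M

At equilibrium, Keq = [H⁺]·[F⁻] / [HF] = 6.8e-4.
(0.0028)·(0.017) / ([HF]) = 6.8e-4
[HF] = 0.0700 = 0.070 M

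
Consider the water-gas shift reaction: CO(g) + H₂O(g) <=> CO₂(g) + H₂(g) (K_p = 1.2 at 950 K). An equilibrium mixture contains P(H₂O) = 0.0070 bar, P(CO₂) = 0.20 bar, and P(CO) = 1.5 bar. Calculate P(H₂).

P(H₂) = 0.063 bar

At equilibrium, K_p = P(CO₂)·P(H₂) / (P(CO)·P(H₂O)) = 1.2.
(0.20)·(P(H₂)) / ((1.5)·(0.0070)) = 1.2
P(H₂) = 0.0630 = 0.063 bar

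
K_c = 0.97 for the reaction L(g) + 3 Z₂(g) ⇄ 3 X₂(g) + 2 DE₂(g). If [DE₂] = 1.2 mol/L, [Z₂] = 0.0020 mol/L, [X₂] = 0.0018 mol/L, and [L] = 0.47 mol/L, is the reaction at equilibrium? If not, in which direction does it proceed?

toward reactants

Q_c = [X₂]³·[DE₂]² / ([L]·[Z₂]³) = (0.0018)³·(1.2)² / ((0.47)·(0.0020)³) = 2.2
Q_c = 2.2 > K_c = 0.97, so the reverse reaction proceeds.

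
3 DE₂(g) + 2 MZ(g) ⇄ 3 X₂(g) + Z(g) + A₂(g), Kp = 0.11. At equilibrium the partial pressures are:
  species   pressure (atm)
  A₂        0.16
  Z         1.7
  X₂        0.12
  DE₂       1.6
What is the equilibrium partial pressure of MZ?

P(MZ) = 0.032 atm

At equilibrium, Kp = P(X₂)³·P(Z)·P(A₂) / (P(DE₂)³·P(MZ)²) = 0.11.
(0.12)³·(1.7)·(0.16) / ((1.6)³·(P(MZ))²) = 0.11
P(MZ)² = 0.00104 ⇒ P(MZ) = 0.032 atm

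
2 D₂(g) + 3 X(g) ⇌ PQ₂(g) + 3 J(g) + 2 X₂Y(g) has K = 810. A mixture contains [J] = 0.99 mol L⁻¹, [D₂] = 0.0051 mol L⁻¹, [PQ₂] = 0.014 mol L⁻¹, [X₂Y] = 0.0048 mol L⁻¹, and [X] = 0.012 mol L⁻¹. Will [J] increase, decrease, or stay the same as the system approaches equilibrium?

decrease

Q = [PQ₂]·[J]³·[X₂Y]² / ([D₂]²·[X]³) = (0.014)·(0.99)³·(0.0048)² / ((0.0051)²·(0.012)³) = 7000
Q = 7000 > K = 810: net reverse reaction.
J is a product, so it decreases.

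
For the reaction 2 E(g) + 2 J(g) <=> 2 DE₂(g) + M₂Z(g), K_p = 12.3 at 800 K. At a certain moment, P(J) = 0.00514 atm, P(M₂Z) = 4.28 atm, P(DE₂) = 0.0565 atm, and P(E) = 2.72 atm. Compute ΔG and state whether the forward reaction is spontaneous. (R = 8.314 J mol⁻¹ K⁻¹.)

ΔG = 11.6 kJ/mol; the forward reaction is non-spontaneous

Q_p = P(DE₂)²·P(M₂Z) / (P(E)²·P(J)²) = (0.0565)²·(4.28) / ((2.72)²·(0.00514)²) = 69.9
ΔG = RT ln(Q_p/K_p) = (8.314 J mol⁻¹ K⁻¹)(800 K) × ln(69.9/12.3)
   = (6.651 kJ/mol)(1.737) = 11.6 kJ/mol
ΔG > 0, so the forward reaction is non-spontaneous (proceeds in reverse).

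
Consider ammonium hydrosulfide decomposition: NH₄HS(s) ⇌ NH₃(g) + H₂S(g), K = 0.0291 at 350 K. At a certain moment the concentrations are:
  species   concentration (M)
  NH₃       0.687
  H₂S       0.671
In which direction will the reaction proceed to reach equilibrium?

in the reverse direction

(NH₄HS is a pure solid — omitted from Q.)
Q = [NH₃]·[H₂S] = (0.687)·(0.671) = 0.461
Q = 0.461 > K = 0.0291, so the reverse reaction proceeds.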